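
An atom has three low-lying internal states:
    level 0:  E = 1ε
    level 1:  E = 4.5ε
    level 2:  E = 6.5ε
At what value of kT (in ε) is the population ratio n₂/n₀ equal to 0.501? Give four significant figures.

n₂/n₀ = exp[−(E₂−E₀)/kT] = 0.501.
⇒ (E₂−E₀)/kT = ln(1/0.501) = ln(1.99601) = 0.691150.
kT = 5.5ε / 0.691150 = 7.958 ε.

7.958 ε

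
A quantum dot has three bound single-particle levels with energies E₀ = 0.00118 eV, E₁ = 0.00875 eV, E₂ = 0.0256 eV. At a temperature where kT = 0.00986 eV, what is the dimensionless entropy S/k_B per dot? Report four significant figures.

0.8016

Eᵢ/kT = 0.119675, 0.887424, 2.59635.
Z = Σ e^(−Eᵢ/kT) = e^(−0.119675) + e^(−0.887424) + e^(−2.59635) = 0.887209 + 0.411715 + 0.0745452 = 1.37347.
⟨E⟩ = Σ EᵢPᵢ = 0.00477460 eV.
S/k_B = ln Z + ⟨E⟩/kT = ln(1.37347) + 0.00477460/0.00986 = 0.317340 + 0.484239 = 0.8016.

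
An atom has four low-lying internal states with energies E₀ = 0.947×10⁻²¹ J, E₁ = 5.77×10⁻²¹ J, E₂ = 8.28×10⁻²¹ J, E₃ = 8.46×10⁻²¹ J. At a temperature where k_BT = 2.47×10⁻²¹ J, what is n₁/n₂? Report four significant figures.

n₁/n₂ = exp[−(E₁−E₂)/kT] = exp(−(-2.51 ×10⁻²¹ J)/(2.47 ×10⁻²¹ J)) = exp(1.01619) = 2.763.

2.763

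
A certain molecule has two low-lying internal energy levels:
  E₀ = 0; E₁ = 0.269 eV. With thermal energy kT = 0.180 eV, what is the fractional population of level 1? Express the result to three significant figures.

0.183

Eᵢ/kT = 0, 1.4944.
Z = Σ e^(−Eᵢ/kT) = e^(−0) + e^(−1.4944) = 1.0000 + 0.22438 = 1.2244.
P₁ = e^(−E₁/kT) / Z = 0.22438/1.2244 = 0.183.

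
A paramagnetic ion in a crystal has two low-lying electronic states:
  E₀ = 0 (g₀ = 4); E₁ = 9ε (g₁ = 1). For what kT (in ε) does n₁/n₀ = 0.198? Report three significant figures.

n₁/n₀ = (g₁/g₀) exp[−(E₁−E₀)/kT] = 0.198.
⇒ (E₁−E₀)/kT = ln((1/4)/0.198) = ln(1.2626) = 0.23317.
kT = 9ε / 0.23317 = 38.6 ε.

38.6 ε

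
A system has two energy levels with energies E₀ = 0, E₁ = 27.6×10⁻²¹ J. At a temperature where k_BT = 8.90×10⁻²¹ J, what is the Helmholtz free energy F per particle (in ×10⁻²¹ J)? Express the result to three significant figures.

Eᵢ/kT = 0, 3.1011.
Z = Σ e^(−Eᵢ/kT) = e^(−0) + e^(−3.1011) = 1.0000 + 0.045000 = 1.0450.
F = −kT ln Z = −8.90 × ln(1.0450) = −8.90 × 0.044017 = -0.392 ×10⁻²¹ J.

-0.392 ×10⁻²¹ J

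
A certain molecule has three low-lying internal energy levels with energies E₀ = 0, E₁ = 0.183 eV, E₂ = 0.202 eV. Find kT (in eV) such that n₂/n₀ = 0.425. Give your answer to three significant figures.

n₂/n₀ = exp[−(E₂−E₀)/kT] = 0.425.
⇒ (E₂−E₀)/kT = ln(1/0.425) = ln(2.3529) = 0.85565.
kT = 0.202 eV / 0.85565 = 0.236 eV.

0.236 eV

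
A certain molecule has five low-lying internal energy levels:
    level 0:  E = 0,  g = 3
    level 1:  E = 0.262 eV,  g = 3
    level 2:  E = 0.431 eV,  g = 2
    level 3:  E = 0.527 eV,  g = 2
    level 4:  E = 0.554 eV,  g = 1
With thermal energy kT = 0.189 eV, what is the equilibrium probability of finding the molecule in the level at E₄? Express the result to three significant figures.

Eᵢ/kT = 0, 1.3862, 2.2804, 2.7884, 2.9312.
Z = Σ gᵢe^(−Eᵢ/kT) = 3·e^(−0) + 3·e^(−1.3862) + 2·e^(−2.2804) + 2·e^(−2.7884) + 1·e^(−2.9312) = 3.0000 + 0.75007 + 0.20449 + 0.12304 + 0.053333 = 4.1309.
P₄ = g₄ e^(−E₄/kT) / Z = 0.053333/4.1309 = 0.0129.

0.0129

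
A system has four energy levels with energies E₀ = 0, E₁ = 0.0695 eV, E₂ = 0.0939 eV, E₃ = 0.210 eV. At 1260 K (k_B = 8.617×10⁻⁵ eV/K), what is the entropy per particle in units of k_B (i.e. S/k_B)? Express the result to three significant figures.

1.21

k_BT = 8.617×10⁻⁵ × 1260 K = 0.10857 eV.
Eᵢ/kT = 0, 0.64014, 0.86488, 1.9342.
Z = Σ e^(−Eᵢ/kT) = e^(−0) + e^(−0.64014) + e^(−0.86488) + e^(−1.9342) = 1.0000 + 0.52722 + 0.42110 + 0.14454 = 2.0929.
⟨E⟩ = Σ EᵢPᵢ = 0.050904 eV.
S/k_B = ln Z + ⟨E⟩/kT = ln(2.0929) + 0.050904/0.10857 = 0.73855 + 0.46886 = 1.21.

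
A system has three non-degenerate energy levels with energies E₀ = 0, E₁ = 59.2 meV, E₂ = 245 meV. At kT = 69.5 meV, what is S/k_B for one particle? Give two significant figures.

0.70

Eᵢ/kT = 0, 0.8518, 3.525.
Z = Σ e^(−Eᵢ/kT) = e^(−0) + e^(−0.8518) + e^(−3.525) = 1.000 + 0.4266 + 0.02945 = 1.456.
⟨E⟩ = Σ EᵢPᵢ = 22.30 meV.
S/k_B = ln Z + ⟨E⟩/kT = ln(1.456) + 22.30/69.5 = 0.3757 + 0.3209 = 0.70.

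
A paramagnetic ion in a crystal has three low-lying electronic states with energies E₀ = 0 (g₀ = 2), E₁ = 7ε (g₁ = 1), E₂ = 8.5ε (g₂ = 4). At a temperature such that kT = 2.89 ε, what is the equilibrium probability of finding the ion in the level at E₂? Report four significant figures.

Eᵢ/kT = 0, 2.42215, 2.94118.
Z = Σ gᵢe^(−Eᵢ/kT) = 2·e^(−0) + 1·e^(−2.42215) + 4·e^(−2.94118) = 2.00000 + 0.0887306 + 0.211214 = 2.29994.
P₂ = g₂ e^(−E₂/kT) / Z = 0.211214/2.29994 = 0.09183.

0.09183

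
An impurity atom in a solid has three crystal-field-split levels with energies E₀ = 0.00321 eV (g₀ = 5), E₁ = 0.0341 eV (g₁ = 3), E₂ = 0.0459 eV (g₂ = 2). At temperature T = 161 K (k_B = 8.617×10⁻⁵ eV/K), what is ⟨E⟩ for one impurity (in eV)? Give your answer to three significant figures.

0.00578 eV

k_BT = 8.617×10⁻⁵ × 161 K = 0.013873 eV.
Eᵢ/kT = 0.23138, 2.4580, 3.3086.
Z = Σ gᵢe^(−Eᵢ/kT) = 5·e^(−0.23138) + 3·e^(−2.4580) + 2·e^(−3.3086) = 3.9672 + 0.25682 + 0.073135 = 4.2972.
⟨E⟩ = Σ Eᵢ gᵢe^(−Eᵢ/kT) / Z = (0.00321·3.9672 + 0.0341·0.25682 + 0.0459·0.073135) / 4.2972 = 0.00578 eV.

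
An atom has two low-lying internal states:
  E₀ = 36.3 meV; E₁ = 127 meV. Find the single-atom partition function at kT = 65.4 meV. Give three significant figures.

Z = 0.717

Eᵢ/kT = 0.55505, 1.9419.
Z = Σ e^(−Eᵢ/kT) = e^(−0.55505) + e^(−1.9419) = 0.57404 + 0.14343 = 0.71747.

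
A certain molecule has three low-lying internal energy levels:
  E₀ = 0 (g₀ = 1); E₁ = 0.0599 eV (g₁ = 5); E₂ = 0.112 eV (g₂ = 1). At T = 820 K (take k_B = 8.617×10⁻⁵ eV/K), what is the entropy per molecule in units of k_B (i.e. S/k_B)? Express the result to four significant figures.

k_BT = 8.617×10⁻⁵ × 820 K = 0.0706594 eV.
Eᵢ/kT = 0, 0.847729, 1.58507.
Z = Σ gᵢe^(−Eᵢ/kT) = 1·e^(−0) + 5·e^(−0.847729) + 1·e^(−1.58507) = 1.00000 + 2.14193 + 0.204933 = 3.34686.
⟨E⟩ = Σ EᵢPᵢ = 0.0451928 eV.
S/k_B = ln Z + ⟨E⟩/kT = ln(3.34686) + 0.0451928/0.0706594 = 1.20802 + 0.639587 = 1.848.

1.848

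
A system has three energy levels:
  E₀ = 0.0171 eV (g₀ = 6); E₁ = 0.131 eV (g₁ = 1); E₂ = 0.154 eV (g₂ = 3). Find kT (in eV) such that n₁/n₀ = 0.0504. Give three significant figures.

n₁/n₀ = (g₁/g₀) exp[−(E₁−E₀)/kT] = 0.0504.
⇒ (E₁−E₀)/kT = ln((1/6)/0.0504) = ln(3.3069) = 1.1960.
kT = 0.1139 eV / 1.1960 = 0.0952 eV.

0.0952 eV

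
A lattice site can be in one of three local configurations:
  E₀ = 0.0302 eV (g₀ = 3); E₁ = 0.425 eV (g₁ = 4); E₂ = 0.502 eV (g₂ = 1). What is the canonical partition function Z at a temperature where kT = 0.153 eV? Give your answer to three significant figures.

Z = 2.75

Eᵢ/kT = 0.19739, 2.7778, 3.2810.
Z = Σ gᵢe^(−Eᵢ/kT) = 3·e^(−0.19739) + 4·e^(−2.7778) + 1·e^(−3.2810) = 2.4626 + 0.24870 + 0.037591 = 2.7489.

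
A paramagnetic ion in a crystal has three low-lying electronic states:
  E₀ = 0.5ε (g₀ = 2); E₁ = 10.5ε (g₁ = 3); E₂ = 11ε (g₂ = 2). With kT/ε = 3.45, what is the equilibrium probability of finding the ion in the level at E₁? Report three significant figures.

Eᵢ/kT = 0.14493, 3.0435, 3.1884.
Z = Σ gᵢe^(−Eᵢ/kT) = 2·e^(−0.14493) + 3·e^(−3.0435) + 2·e^(−3.1884) = 1.7302 + 0.14300 + 0.082476 = 1.9557.
P₁ = g₁ e^(−E₁/kT) / Z = 0.14300/1.9557 = 0.0731.

0.0731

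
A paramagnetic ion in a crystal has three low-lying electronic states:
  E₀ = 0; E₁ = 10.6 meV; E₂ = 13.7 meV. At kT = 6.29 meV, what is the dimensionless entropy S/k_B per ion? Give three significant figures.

Eᵢ/kT = 0, 1.6852, 2.1781.
Z = Σ e^(−Eᵢ/kT) = e^(−0) + e^(−1.6852) + e^(−2.1781) = 1.0000 + 0.18541 + 0.11326 = 1.2987.
⟨E⟩ = Σ EᵢPᵢ = 2.7081 meV.
S/k_B = ln Z + ⟨E⟩/kT = ln(1.2987) + 2.7081/6.29 = 0.26136 + 0.43054 = 0.692.

0.692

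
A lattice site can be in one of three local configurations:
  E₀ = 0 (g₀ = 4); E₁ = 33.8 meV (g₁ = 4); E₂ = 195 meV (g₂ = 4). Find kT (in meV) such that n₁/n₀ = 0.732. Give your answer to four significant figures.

108.3 meV

n₁/n₀ = (g₁/g₀) exp[−(E₁−E₀)/kT] = 0.732.
⇒ (E₁−E₀)/kT = ln((4/4)/0.732) = ln(1.36612) = 0.311975.
kT = 33.8 meV / 0.311975 = 108.3 meV.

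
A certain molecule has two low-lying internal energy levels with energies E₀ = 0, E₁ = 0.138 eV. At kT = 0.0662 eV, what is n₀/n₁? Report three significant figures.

8.04

n₀/n₁ = exp[−(E₀−E₁)/kT] = exp(−(-0.138 eV)/(0.0662 eV)) = exp(2.0846) = 8.04.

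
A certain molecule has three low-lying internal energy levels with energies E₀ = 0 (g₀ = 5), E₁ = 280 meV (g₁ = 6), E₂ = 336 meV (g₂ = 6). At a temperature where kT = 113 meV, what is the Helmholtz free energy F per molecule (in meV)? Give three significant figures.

Eᵢ/kT = 0, 2.4779, 2.9735.
Z = Σ gᵢe^(−Eᵢ/kT) = 5·e^(−0) + 6·e^(−2.4779) + 6·e^(−2.9735) = 5.0000 + 0.50352 + 0.30674 = 5.8103.
F = −kT ln Z = −113 × ln(5.8103) = −113 × 1.7596 = -199 meV.

-199 meV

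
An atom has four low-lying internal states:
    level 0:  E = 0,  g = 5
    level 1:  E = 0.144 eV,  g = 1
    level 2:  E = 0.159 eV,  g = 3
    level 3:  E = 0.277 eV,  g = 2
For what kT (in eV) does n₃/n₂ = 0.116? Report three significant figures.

n₃/n₂ = (g₃/g₂) exp[−(E₃−E₂)/kT] = 0.116.
⇒ (E₃−E₂)/kT = ln((2/3)/0.116) = ln(5.7471) = 1.7487.
kT = 0.118 eV / 1.7487 = 0.0675 eV.

0.0675 eV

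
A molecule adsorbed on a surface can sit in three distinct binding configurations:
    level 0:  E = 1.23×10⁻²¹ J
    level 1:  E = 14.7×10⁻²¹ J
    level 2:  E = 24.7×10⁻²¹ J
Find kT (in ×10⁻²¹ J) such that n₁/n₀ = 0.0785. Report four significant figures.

n₁/n₀ = exp[−(E₁−E₀)/kT] = 0.0785.
⇒ (E₁−E₀)/kT = ln(1/0.0785) = ln(12.7389) = 2.54466.
kT = 13.47 ×10⁻²¹ J / 2.54466 = 5.293 ×10⁻²¹ J.

5.293 ×10⁻²¹ J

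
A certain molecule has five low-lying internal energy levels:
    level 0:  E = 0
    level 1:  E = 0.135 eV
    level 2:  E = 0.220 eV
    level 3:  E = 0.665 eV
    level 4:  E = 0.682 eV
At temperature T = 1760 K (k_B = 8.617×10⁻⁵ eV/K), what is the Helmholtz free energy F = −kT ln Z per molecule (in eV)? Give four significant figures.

-0.07765 eV

k_BT = 8.617×10⁻⁵ × 1760 K = 0.151659 eV.
Eᵢ/kT = 0, 0.890155, 1.45062, 4.38484, 4.49693.
Z = Σ e^(−Eᵢ/kT) = e^(−0) + e^(−0.890155) + e^(−1.45062) + e^(−4.38484) + e^(−4.49693) = 1.00000 + 0.410592 + 0.234425 + 0.0124649 + 0.0111432 = 1.66863.
F = −kT ln Z = −0.151659 × ln(1.66863) = −0.151659 × 0.512003 = -0.07765 eV.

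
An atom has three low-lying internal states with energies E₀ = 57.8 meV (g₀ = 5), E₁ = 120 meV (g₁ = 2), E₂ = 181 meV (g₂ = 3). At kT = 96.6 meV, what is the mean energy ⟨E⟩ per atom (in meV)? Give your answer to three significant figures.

Eᵢ/kT = 0.59834, 1.2422, 1.8737.
Z = Σ gᵢe^(−Eᵢ/kT) = 5·e^(−0.59834) + 2·e^(−1.2422) + 3·e^(−1.8737) = 2.7486 + 0.57750 + 0.46066 = 3.7868.
⟨E⟩ = Σ Eᵢ gᵢe^(−Eᵢ/kT) / Z = (57.8·2.7486 + 120·0.57750 + 181·0.46066) / 3.7868 = 82.3 meV.

82.3 meV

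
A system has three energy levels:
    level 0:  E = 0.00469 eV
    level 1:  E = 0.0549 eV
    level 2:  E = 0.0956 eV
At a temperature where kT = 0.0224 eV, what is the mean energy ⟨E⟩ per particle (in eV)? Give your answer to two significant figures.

Eᵢ/kT = 0.2094, 2.451, 4.268.
Z = Σ e^(−Eᵢ/kT) = e^(−0.2094) + e^(−2.451) + e^(−4.268) = 0.8111 + 0.08621 + 0.01401 = 0.9113.
⟨E⟩ = Σ Eᵢ e^(−Eᵢ/kT) / Z = (0.00469·0.8111 + 0.0549·0.08621 + 0.0956·0.01401) / 0.9113 = 0.011 eV.

0.011 eV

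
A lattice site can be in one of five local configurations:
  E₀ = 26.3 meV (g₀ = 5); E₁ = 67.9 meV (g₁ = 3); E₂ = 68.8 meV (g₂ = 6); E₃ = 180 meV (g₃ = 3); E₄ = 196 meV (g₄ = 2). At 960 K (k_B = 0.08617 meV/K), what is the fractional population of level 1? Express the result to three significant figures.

0.163

k_BT = 0.08617 × 960 K = 82.723 meV.
Eᵢ/kT = 0.31793, 0.82081, 0.83169, 2.1759, 2.3694.
Z = Σ gᵢe^(−Eᵢ/kT) = 5·e^(−0.31793) + 3·e^(−0.82081) + 6·e^(−0.83169) + 3·e^(−2.1759) + 2·e^(−2.3694) = 3.6383 + 1.3202 + 2.6119 + 0.34052 + 0.18707 = 8.0980.
P₁ = g₁ e^(−E₁/kT) / Z = 1.3202/8.0980 = 0.163.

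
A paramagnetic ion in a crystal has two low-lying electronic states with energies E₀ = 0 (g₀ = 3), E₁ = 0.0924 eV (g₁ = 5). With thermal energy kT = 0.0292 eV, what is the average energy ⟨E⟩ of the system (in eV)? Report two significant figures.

0.0061 eV

Eᵢ/kT = 0, 3.164.
Z = Σ gᵢe^(−Eᵢ/kT) = 3·e^(−0) + 5·e^(−3.164) = 3.000 + 0.2113 = 3.211.
⟨E⟩ = Σ Eᵢ gᵢe^(−Eᵢ/kT) / Z = (0·3.000 + 0.0924·0.2113) / 3.211 = 0.0061 eV.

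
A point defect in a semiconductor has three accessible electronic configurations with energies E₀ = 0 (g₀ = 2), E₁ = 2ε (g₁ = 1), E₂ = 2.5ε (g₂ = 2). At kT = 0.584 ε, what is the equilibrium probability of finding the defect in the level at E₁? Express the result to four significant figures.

0.01580

Eᵢ/kT = 0, 3.42466, 4.28082.
Z = Σ gᵢe^(−Eᵢ/kT) = 2·e^(−0) + 1·e^(−3.42466) + 2·e^(−4.28082) = 2.00000 + 0.0325603 + 0.0276626 = 2.06022.
P₁ = g₁ e^(−E₁/kT) / Z = 0.0325603/2.06022 = 0.01580.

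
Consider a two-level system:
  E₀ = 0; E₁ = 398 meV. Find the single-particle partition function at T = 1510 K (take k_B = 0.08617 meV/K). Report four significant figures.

k_BT = 0.08617 × 1510 K = 130.117 meV.
Eᵢ/kT = 0, 3.05879.
Z = Σ e^(−Eᵢ/kT) = e^(−0) + e^(−3.05879) = 1.00000 + 0.0469445 = 1.04694.

Z = 1.047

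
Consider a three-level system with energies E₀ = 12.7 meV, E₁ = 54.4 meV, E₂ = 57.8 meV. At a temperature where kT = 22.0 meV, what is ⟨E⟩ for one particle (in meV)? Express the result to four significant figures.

Eᵢ/kT = 0.577273, 2.47273, 2.62727.
Z = Σ e^(−Eᵢ/kT) = e^(−0.577273) + e^(−2.47273) + e^(−2.62727) = 0.561427 + 0.0843543 + 0.0722755 = 0.718057.
⟨E⟩ = Σ Eᵢ e^(−Eᵢ/kT) / Z = (12.7·0.561427 + 54.4·0.0843543 + 57.8·0.0722755) / 0.718057 = 22.14 meV.

22.14 meV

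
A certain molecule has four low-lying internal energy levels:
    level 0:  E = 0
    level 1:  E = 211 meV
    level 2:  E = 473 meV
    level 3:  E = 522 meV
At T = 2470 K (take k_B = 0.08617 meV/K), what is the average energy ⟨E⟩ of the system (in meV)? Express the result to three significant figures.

111 meV

k_BT = 0.08617 × 2470 K = 212.84 meV.
Eᵢ/kT = 0, 0.99136, 2.2223, 2.4525.
Z = Σ e^(−Eᵢ/kT) = e^(−0) + e^(−0.99136) + e^(−2.2223) + e^(−2.4525) = 1.0000 + 0.37107 + 0.10836 + 0.086078 = 1.5655.
⟨E⟩ = Σ Eᵢ e^(−Eᵢ/kT) / Z = (0·1.0000 + 211·0.37107 + 473·0.10836 + 522·0.086078) / 1.5655 = 111 meV.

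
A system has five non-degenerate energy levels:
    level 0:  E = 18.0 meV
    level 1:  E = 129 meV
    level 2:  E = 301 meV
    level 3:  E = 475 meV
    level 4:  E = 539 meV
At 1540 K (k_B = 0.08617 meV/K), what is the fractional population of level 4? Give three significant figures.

0.0123

k_BT = 0.08617 × 1540 K = 132.70 meV.
Eᵢ/kT = 0.13564, 0.97212, 2.2683, 3.5795, 4.0618.
Z = Σ e^(−Eᵢ/kT) = e^(−0.13564) + e^(−0.97212) + e^(−2.2683) + e^(−3.5795) + e^(−4.0618) = 0.87316 + 0.37828 + 0.10349 + 0.027890 + 0.017218 = 1.4000.
P₄ = e^(−E₄/kT) / Z = 0.017218/1.4000 = 0.0123.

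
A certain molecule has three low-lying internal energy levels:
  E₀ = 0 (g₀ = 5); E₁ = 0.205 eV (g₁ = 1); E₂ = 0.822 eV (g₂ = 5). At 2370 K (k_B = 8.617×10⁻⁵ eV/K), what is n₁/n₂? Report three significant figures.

4.10

k_BT = 8.617×10⁻⁵ × 2370 K = 0.20422 eV.
n₁/n₂ = (g₁/g₂) exp[−(E₁−E₂)/kT] = (1/5) × exp(−(-0.617 eV)/(0.20422 eV)) = (1/5) × exp(3.0213) = 4.10.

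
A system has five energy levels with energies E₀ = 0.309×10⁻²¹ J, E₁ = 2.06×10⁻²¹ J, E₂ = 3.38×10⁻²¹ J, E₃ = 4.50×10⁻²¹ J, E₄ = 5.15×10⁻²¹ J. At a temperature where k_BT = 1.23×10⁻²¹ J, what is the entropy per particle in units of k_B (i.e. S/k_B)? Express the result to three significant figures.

0.856

Eᵢ/kT = 0.25122, 1.6748, 2.7480, 3.6585, 4.1870.
Z = Σ e^(−Eᵢ/kT) = e^(−0.25122) + e^(−1.6748) + e^(−2.7480) + e^(−3.6585) + e^(−4.1870) = 0.77785 + 0.18735 + 0.064056 + 0.025771 + 0.015192 = 1.0702.
⟨E⟩ = Σ EᵢPᵢ = 0.96899 ×10⁻²¹ J.
S/k_B = ln Z + ⟨E⟩/kT = ln(1.0702) + 0.96899/1.23 = 0.067846 + 0.78780 = 0.856.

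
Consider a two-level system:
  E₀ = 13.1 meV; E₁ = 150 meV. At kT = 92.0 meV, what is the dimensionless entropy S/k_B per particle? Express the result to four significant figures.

0.4777

Eᵢ/kT = 0.142391, 1.63043.
Z = Σ e^(−Eᵢ/kT) = e^(−0.142391) + e^(−1.63043) = 0.867282 + 0.195845 = 1.06313.
⟨E⟩ = Σ EᵢPᵢ = 38.3191 meV.
S/k_B = ln Z + ⟨E⟩/kT = ln(1.06313) + 38.3191/92.0 = 0.0612174 + 0.416512 = 0.4777.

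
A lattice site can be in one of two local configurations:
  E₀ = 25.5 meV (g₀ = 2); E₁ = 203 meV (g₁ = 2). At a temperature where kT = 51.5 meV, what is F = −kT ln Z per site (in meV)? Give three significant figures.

Eᵢ/kT = 0.49515, 3.9417.
Z = Σ gᵢe^(−Eᵢ/kT) = 2·e^(−0.49515) + 2·e^(−3.9417) = 1.2190 + 0.038830 = 1.2578.
F = −kT ln Z = −51.5 × ln(1.2578) = −51.5 × 0.22936 = -11.8 meV.

-11.8 meV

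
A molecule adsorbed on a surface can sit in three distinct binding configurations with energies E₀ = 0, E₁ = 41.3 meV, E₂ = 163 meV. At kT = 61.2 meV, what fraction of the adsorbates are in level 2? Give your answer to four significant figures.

Eᵢ/kT = 0, 0.674837, 2.66340.
Z = Σ e^(−Eᵢ/kT) = e^(−0) + e^(−0.674837) + e^(−2.66340) = 1.00000 + 0.509239 + 0.0697108 = 1.57895.
P₂ = e^(−E₂/kT) / Z = 0.0697108/1.57895 = 0.04415.

0.04415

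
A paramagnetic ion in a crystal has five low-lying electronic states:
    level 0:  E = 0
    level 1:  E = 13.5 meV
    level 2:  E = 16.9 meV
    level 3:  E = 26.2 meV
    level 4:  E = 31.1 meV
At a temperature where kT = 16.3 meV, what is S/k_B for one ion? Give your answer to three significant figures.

Eᵢ/kT = 0, 0.82822, 1.0368, 1.6074, 1.9080.
Z = Σ e^(−Eᵢ/kT) = e^(−0) + e^(−0.82822) + e^(−1.0368) + e^(−1.6074) + e^(−1.9080) = 1.0000 + 0.43683 + 0.35459 + 0.20041 + 0.14838 = 2.1402.
⟨E⟩ = Σ EᵢPᵢ = 10.165 meV.
S/k_B = ln Z + ⟨E⟩/kT = ln(2.1402) + 10.165/16.3 = 0.76090 + 0.62362 = 1.38.

1.38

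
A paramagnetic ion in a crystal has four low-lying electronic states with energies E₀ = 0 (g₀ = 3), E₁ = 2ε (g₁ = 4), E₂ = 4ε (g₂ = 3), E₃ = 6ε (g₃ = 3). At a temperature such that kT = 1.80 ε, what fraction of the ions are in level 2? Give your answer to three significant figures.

0.0685

Eᵢ/kT = 0, 1.1111, 2.2222, 3.3333.
Z = Σ gᵢe^(−Eᵢ/kT) = 3·e^(−0) + 4·e^(−1.1111) + 3·e^(−2.2222) + 3·e^(−3.3333) = 3.0000 + 1.3168 + 0.32511 + 0.10703 = 4.7489.
P₂ = g₂ e^(−E₂/kT) / Z = 0.32511/4.7489 = 0.0685.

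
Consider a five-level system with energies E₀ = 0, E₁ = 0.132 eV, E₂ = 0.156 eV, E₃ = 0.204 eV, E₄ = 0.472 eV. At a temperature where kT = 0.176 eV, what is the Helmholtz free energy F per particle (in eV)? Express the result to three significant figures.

-0.144 eV

Eᵢ/kT = 0, 0.75000, 0.88636, 1.1591, 2.6818.
Z = Σ e^(−Eᵢ/kT) = e^(−0) + e^(−0.75000) + e^(−0.88636) + e^(−1.1591) + e^(−2.6818) = 1.0000 + 0.47237 + 0.41215 + 0.31377 + 0.068440 = 2.2667.
F = −kT ln Z = −0.176 × ln(2.2667) = −0.176 × 0.81833 = -0.144 eV.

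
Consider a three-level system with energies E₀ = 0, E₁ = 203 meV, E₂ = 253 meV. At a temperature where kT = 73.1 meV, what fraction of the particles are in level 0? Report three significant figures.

Eᵢ/kT = 0, 2.7770, 3.4610.
Z = Σ e^(−Eᵢ/kT) = e^(−0) + e^(−2.7770) + e^(−3.4610) = 1.0000 + 0.062225 + 0.031398 = 1.0936.
P₀ = e^(−E₀/kT) / Z = 1.0000/1.0936 = 0.914.

0.914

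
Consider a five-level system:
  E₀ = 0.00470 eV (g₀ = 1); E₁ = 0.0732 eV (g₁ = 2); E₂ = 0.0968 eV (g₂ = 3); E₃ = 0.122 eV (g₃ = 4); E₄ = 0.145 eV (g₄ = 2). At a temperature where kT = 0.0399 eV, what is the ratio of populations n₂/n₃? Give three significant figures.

n₂/n₃ = (g₂/g₃) exp[−(E₂−E₃)/kT] = (3/4) × exp(−(-0.0252 eV)/(0.0399 eV)) = (3/4) × exp(0.63158) = 1.41.

1.41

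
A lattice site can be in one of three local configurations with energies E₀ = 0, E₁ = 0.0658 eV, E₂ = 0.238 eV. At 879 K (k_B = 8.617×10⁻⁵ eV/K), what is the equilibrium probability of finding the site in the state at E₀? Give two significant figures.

0.68

k_BT = 8.617×10⁻⁵ × 879 K = 0.07574 eV.
Eᵢ/kT = 0, 0.8688, 3.142.
Z = Σ e^(−Eᵢ/kT) = e^(−0) + e^(−0.8688) + e^(−3.142) = 1.000 + 0.4195 + 0.04320 = 1.463.
P₀ = e^(−E₀/kT) / Z = 1.000/1.463 = 0.68.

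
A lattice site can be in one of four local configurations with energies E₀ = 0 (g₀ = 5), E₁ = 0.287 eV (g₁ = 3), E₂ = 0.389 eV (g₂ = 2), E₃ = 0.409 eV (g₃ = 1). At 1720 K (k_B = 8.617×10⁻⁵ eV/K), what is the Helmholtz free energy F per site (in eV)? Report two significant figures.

-0.26 eV

k_BT = 8.617×10⁻⁵ × 1720 K = 0.1482 eV.
Eᵢ/kT = 0, 1.937, 2.625, 2.760.
Z = Σ gᵢe^(−Eᵢ/kT) = 5·e^(−0) + 3·e^(−1.937) + 2·e^(−2.625) + 1·e^(−2.760) = 5.000 + 0.4324 + 0.1449 + 0.06329 = 5.641.
F = −kT ln Z = −0.1482 × ln(5.641) = −0.1482 × 1.730 = -0.26 eV.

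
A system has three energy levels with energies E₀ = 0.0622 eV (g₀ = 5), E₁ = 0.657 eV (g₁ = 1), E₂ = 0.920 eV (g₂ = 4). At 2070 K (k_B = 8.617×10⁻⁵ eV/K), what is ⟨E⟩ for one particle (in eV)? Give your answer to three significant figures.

k_BT = 8.617×10⁻⁵ × 2070 K = 0.17837 eV.
Eᵢ/kT = 0.34871, 3.6834, 5.1578.
Z = Σ gᵢe^(−Eᵢ/kT) = 5·e^(−0.34871) + 1·e^(−3.6834) + 4·e^(−5.1578) = 3.5280 + 0.025137 + 0.023017 = 3.5762.
⟨E⟩ = Σ Eᵢ gᵢe^(−Eᵢ/kT) / Z = (0.0622·3.5280 + 0.657·0.025137 + 0.920·0.023017) / 3.5762 = 0.0719 eV.

0.0719 eV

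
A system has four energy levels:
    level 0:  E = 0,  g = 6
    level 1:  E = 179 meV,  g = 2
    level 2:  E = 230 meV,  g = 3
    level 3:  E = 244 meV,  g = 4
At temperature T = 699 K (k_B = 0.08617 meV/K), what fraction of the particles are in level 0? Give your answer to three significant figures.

0.962

k_BT = 0.08617 × 699 K = 60.233 meV.
Eᵢ/kT = 0, 2.9718, 3.8185, 4.0509.
Z = Σ gᵢe^(−Eᵢ/kT) = 6·e^(−0) + 2·e^(−2.9718) + 3·e^(−3.8185) + 4·e^(−4.0509) = 6.0000 + 0.10242 + 0.065882 + 0.069627 = 6.2379.
P₀ = g₀ e^(−E₀/kT) / Z = 6.0000/6.2379 = 0.962.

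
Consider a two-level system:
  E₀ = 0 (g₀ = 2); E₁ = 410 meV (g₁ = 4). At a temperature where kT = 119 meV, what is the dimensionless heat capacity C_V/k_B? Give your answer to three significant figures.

Eᵢ/kT = 0, 3.4454.
Z = Σ gᵢe^(−Eᵢ/kT) = 2·e^(−0) + 4·e^(−3.4454) = 2.0000 + 0.12757 = 2.1276.
⟨E⟩ = 24.583 meV, ⟨E²⟩ = 10079 meV².
C_V/k_B = (⟨E²⟩ − ⟨E⟩²)/(kT)² = (10079 − 604.32)/14161 = 0.669.

0.669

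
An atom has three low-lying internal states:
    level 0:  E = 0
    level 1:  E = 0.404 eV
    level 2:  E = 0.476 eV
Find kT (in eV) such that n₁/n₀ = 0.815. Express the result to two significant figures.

n₁/n₀ = exp[−(E₁−E₀)/kT] = 0.815.
⇒ (E₁−E₀)/kT = ln(1/0.815) = ln(1.227) = 0.2046.
kT = 0.404 eV / 0.2046 = 2.0 eV.

2.0 eV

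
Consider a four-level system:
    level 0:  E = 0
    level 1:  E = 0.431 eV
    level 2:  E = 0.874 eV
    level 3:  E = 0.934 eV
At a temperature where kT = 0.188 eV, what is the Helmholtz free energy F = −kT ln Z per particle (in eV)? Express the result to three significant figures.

-0.0209 eV

Eᵢ/kT = 0, 2.2926, 4.6489, 4.9681.
Z = Σ e^(−Eᵢ/kT) = e^(−0) + e^(−2.2926) + e^(−4.6489) + e^(−4.9681) = 1.0000 + 0.10100 + 0.0095721 + 0.0069564 = 1.1175.
F = −kT ln Z = −0.188 × ln(1.1175) = −0.188 × 0.11109 = -0.0209 eV.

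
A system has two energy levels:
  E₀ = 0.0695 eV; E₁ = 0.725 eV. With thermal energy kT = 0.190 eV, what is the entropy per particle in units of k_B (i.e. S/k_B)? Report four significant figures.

0.1374

Eᵢ/kT = 0.365789, 3.81579.
Z = Σ e^(−Eᵢ/kT) = e^(−0.365789) + e^(−3.81579) = 0.693649 + 0.0220203 = 0.715669.
⟨E⟩ = Σ EᵢPᵢ = 0.0896690 eV.
S/k_B = ln Z + ⟨E⟩/kT = ln(0.715669) + 0.0896690/0.190 = -0.334538 + 0.471942 = 0.1374.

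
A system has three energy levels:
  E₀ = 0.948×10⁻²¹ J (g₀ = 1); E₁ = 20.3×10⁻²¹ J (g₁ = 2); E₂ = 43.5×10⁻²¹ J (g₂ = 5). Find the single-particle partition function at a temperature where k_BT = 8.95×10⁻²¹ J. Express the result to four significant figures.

Eᵢ/kT = 0.105922, 2.26816, 4.86034.
Z = Σ gᵢe^(−Eᵢ/kT) = 1·e^(−0.105922) + 2·e^(−2.26816) + 5·e^(−4.86034) = 0.899495 + 0.207005 + 0.0387392 = 1.14524.

Z = 1.145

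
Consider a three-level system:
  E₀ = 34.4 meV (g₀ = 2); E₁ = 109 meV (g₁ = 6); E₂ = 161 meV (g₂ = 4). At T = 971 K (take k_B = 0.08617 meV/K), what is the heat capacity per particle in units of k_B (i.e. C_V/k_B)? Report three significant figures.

0.308

k_BT = 0.08617 × 971 K = 83.671 meV.
Eᵢ/kT = 0.41113, 1.3027, 1.9242.
Z = Σ gᵢe^(−Eᵢ/kT) = 2·e^(−0.41113) + 6·e^(−1.3027) + 4·e^(−1.9242) = 1.3258 + 1.6308 + 0.58397 = 3.5406.
⟨E⟩ = 89.641 meV, ⟨E²⟩ = 10191 meV².
C_V/k_B = (⟨E²⟩ − ⟨E⟩²)/(kT)² = (10191 − 8035.5)/7000.8 = 0.308.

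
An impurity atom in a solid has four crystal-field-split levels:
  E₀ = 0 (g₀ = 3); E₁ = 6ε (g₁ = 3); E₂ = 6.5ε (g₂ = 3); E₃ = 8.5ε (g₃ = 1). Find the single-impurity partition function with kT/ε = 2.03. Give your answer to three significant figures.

Z = 3.29

Eᵢ/kT = 0, 2.9557, 3.2020, 4.1872.
Z = Σ gᵢe^(−Eᵢ/kT) = 3·e^(−0) + 3·e^(−2.9557) + 3·e^(−3.2020) + 1·e^(−4.1872) = 3.0000 + 0.15613 + 0.12204 + 0.015189 = 3.2934.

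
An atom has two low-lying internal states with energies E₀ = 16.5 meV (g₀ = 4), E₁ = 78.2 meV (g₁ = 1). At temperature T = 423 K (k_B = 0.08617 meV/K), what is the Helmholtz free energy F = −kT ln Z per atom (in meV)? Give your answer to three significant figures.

k_BT = 0.08617 × 423 K = 36.450 meV.
Eᵢ/kT = 0.45267, 2.1454.
Z = Σ gᵢe^(−Eᵢ/kT) = 4·e^(−0.45267) + 1·e^(−2.1454) = 2.5437 + 0.11702 = 2.6607.
F = −kT ln Z = −36.450 × ln(2.6607) = −36.450 × 0.97859 = -35.7 meV.

-35.7 meV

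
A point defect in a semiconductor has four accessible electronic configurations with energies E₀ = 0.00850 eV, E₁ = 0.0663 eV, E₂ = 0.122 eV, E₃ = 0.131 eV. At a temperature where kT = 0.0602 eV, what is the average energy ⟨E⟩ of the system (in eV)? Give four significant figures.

Eᵢ/kT = 0.141196, 1.10133, 2.02658, 2.17608.
Z = Σ e^(−Eᵢ/kT) = e^(−0.141196) + e^(−1.10133) + e^(−2.02658) + e^(−2.17608) = 0.868319 + 0.332429 + 0.131785 + 0.113486 = 1.44602.
⟨E⟩ = Σ Eᵢ e^(−Eᵢ/kT) / Z = (0.00850·0.868319 + 0.0663·0.332429 + 0.122·0.131785 + 0.131·0.113486) / 1.44602 = 0.04175 eV.

0.04175 eV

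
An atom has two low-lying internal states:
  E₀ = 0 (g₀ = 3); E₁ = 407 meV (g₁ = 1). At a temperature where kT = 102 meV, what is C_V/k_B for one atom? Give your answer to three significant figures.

Eᵢ/kT = 0, 3.9902.
Z = Σ gᵢe^(−Eᵢ/kT) = 3·e^(−0) + 1·e^(−3.9902) = 3.0000 + 0.018496 = 3.0185.
⟨E⟩ = 2.4939 meV, ⟨E²⟩ = 1015.0 meV².
C_V/k_B = (⟨E²⟩ − ⟨E⟩²)/(kT)² = (1015.0 − 6.2195)/10404 = 0.0970.

0.0970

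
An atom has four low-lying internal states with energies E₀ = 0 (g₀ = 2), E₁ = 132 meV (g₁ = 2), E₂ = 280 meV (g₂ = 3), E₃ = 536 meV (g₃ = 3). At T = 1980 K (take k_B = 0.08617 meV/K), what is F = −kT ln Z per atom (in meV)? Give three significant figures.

-220 meV

k_BT = 0.08617 × 1980 K = 170.62 meV.
Eᵢ/kT = 0, 0.77365, 1.6411, 3.1415.
Z = Σ gᵢe^(−Eᵢ/kT) = 2·e^(−0) + 2·e^(−0.77365) + 3·e^(−1.6411) + 3·e^(−3.1415) = 2.0000 + 0.92265 + 0.58130 + 0.12965 = 3.6336.
F = −kT ln Z = −170.62 × ln(3.6336) = −170.62 × 1.2902 = -220 meV.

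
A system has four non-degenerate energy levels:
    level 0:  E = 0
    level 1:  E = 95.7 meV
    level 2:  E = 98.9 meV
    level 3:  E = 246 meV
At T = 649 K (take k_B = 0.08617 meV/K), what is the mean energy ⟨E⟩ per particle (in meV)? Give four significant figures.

27.27 meV

k_BT = 0.08617 × 649 K = 55.9243 meV.
Eᵢ/kT = 0, 1.71124, 1.76846, 4.39880.
Z = Σ e^(−Eᵢ/kT) = e^(−0) + e^(−1.71124) + e^(−1.76846) + e^(−4.39880) = 1.00000 + 0.180642 + 0.170596 + 0.0122921 = 1.36353.
⟨E⟩ = Σ Eᵢ e^(−Eᵢ/kT) / Z = (0·1.00000 + 95.7·0.180642 + 98.9·0.170596 + 246·0.0122921) / 1.36353 = 27.27 meV.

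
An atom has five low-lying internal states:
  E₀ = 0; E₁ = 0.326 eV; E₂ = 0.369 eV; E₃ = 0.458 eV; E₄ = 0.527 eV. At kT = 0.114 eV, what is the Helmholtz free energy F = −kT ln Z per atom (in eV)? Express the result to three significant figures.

Eᵢ/kT = 0, 2.8596, 3.2368, 4.0175, 4.6228.
Z = Σ e^(−Eᵢ/kT) = e^(−0) + e^(−2.8596) + e^(−3.2368) + e^(−4.0175) + e^(−4.6228) = 1.0000 + 0.057292 + 0.039289 + 0.017998 + 0.0098252 = 1.1244.
F = −kT ln Z = −0.114 × ln(1.1244) = −0.114 × 0.11725 = -0.0134 eV.

-0.0134 eV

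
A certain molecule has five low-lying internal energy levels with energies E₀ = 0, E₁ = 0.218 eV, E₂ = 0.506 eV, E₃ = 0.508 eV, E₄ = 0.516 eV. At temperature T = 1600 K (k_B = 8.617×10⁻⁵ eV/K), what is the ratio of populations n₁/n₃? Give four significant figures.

k_BT = 8.617×10⁻⁵ × 1600 K = 0.137872 eV.
n₁/n₃ = exp[−(E₁−E₃)/kT] = exp(−(-0.290 eV)/(0.137872 eV)) = exp(2.10340) = 8.194.

8.194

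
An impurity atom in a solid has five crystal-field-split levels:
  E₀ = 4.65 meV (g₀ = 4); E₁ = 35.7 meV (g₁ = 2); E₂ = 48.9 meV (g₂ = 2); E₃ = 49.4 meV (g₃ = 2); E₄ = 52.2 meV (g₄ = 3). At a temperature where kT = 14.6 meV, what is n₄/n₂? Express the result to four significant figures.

1.197

n₄/n₂ = (g₄/g₂) exp[−(E₄−E₂)/kT] = (3/2) × exp(−(3.3 meV)/(14.6 meV)) = (3/2) × exp(-0.226027) = 1.197.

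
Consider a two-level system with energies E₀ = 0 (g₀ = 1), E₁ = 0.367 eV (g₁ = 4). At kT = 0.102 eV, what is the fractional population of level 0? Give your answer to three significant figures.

Eᵢ/kT = 0, 3.5980.
Z = Σ gᵢe^(−Eᵢ/kT) = 1·e^(−0) + 4·e^(−3.5980) = 1.0000 + 0.10951 = 1.1095.
P₀ = g₀ e^(−E₀/kT) / Z = 1.0000/1.1095 = 0.901.

0.901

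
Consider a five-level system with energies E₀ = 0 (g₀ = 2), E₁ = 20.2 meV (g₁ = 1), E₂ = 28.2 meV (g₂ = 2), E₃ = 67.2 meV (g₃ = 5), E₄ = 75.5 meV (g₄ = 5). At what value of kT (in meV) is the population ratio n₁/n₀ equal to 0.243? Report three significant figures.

n₁/n₀ = (g₁/g₀) exp[−(E₁−E₀)/kT] = 0.243.
⇒ (E₁−E₀)/kT = ln((1/2)/0.243) = ln(2.0576) = 0.72154.
kT = 20.2 meV / 0.72154 = 28.0 meV.

28.0 meV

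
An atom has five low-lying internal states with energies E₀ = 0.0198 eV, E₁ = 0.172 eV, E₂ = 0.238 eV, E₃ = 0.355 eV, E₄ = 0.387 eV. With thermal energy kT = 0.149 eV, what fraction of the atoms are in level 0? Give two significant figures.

0.56

Eᵢ/kT = 0.1329, 1.154, 1.597, 2.383, 2.597.
Z = Σ e^(−Eᵢ/kT) = e^(−0.1329) + e^(−1.154) + e^(−1.597) + e^(−2.383) + e^(−2.597) = 0.8756 + 0.3154 + 0.2025 + 0.09227 + 0.07450 = 1.560.
P₀ = e^(−E₀/kT) / Z = 0.8756/1.560 = 0.56.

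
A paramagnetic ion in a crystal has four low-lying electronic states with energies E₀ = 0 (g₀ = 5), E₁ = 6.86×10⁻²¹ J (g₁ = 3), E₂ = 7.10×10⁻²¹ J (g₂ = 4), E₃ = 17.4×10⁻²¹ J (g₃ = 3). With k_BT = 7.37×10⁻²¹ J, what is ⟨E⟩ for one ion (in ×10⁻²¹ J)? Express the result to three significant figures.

2.99 ×10⁻²¹ J

Eᵢ/kT = 0, 0.93080, 0.96336, 2.3609.
Z = Σ gᵢe^(−Eᵢ/kT) = 5·e^(−0) + 3·e^(−0.93080) + 4·e^(−0.96336) + 3·e^(−2.3609) = 5.0000 + 1.1827 + 1.5264 + 0.28301 = 7.9921.
⟨E⟩ = Σ Eᵢ gᵢe^(−Eᵢ/kT) / Z = (0·5.0000 + 6.86·1.1827 + 7.10·1.5264 + 17.4·0.28301) / 7.9921 = 2.99 ×10⁻²¹ J.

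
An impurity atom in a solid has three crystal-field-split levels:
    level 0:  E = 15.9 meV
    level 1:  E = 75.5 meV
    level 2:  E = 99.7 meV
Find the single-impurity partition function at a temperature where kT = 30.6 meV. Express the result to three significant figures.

Z = 0.718

Eᵢ/kT = 0.51961, 2.4673, 3.2582.
Z = Σ e^(−Eᵢ/kT) = e^(−0.51961) + e^(−2.4673) + e^(−3.2582) = 0.59475 + 0.084814 + 0.038458 = 0.71802.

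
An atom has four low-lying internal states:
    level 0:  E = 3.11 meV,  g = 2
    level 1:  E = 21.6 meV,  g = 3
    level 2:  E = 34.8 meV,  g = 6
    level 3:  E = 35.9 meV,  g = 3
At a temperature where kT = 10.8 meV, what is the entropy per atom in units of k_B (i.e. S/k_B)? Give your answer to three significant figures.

1.87

Eᵢ/kT = 0.28796, 2.0000, 3.2222, 3.3241.
Z = Σ gᵢe^(−Eᵢ/kT) = 2·e^(−0.28796) + 3·e^(−2.0000) + 6·e^(−3.2222) + 3·e^(−3.3241) = 1.4996 + 0.40601 + 0.23920 + 0.10801 = 2.2528.
⟨E⟩ = Σ EᵢPᵢ = 11.379 meV.
S/k_B = ln Z + ⟨E⟩/kT = ln(2.2528) + 11.379/10.8 = 0.81217 + 1.0536 = 1.87.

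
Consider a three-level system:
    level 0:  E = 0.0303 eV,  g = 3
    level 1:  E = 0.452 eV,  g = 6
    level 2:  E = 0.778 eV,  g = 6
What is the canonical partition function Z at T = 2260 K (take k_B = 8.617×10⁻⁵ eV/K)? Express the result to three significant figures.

k_BT = 8.617×10⁻⁵ × 2260 K = 0.19474 eV.
Eᵢ/kT = 0.15559, 2.3210, 3.9951.
Z = Σ gᵢe^(−Eᵢ/kT) = 3·e^(−0.15559) + 6·e^(−2.3210) + 6·e^(−3.9951) = 2.5677 + 0.58905 + 0.11043 = 3.2672.

Z = 3.27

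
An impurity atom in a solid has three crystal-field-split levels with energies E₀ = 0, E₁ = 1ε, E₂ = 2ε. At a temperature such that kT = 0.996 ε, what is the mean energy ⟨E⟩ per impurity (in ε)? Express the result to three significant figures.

Eᵢ/kT = 0, 1.0040, 2.0080.
Z = Σ e^(−Eᵢ/kT) = e^(−0) + e^(−1.0040) + e^(−2.0080) = 1.0000 + 0.36641 + 0.13426 = 1.5007.
⟨E⟩ = Σ Eᵢ e^(−Eᵢ/kT) / Z = (0·1.0000 + 1·0.36641 + 2·0.13426) / 1.5007 = 0.423 ε.

0.423 ε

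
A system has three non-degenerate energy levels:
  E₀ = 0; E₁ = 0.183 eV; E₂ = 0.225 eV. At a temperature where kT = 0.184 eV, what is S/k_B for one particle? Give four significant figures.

Eᵢ/kT = 0, 0.994565, 1.22283.
Z = Σ e^(−Eᵢ/kT) = e^(−0) + e^(−0.994565) + e^(−1.22283) = 1.00000 + 0.369884 + 0.294396 = 1.66428.
⟨E⟩ = Σ EᵢPᵢ = 0.0804720 eV.
S/k_B = ln Z + ⟨E⟩/kT = ln(1.66428) + 0.0804720/0.184 = 0.509393 + 0.437348 = 0.9467.

0.9467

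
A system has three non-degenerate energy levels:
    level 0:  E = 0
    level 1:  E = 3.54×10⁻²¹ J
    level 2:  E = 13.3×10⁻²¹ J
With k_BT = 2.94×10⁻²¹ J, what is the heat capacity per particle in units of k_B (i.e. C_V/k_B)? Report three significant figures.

0.403

Eᵢ/kT = 0, 1.2041, 4.5238.
Z = Σ e^(−Eᵢ/kT) = e^(−0) + e^(−1.2041) + e^(−4.5238) = 1.0000 + 0.29996 + 0.010848 = 1.3108.
⟨E⟩ = 0.92015, ⟨E²⟩ = 4.3316.
C_V/k_B = (⟨E²⟩ − ⟨E⟩²)/(kT)² = (4.3316 − 0.84668)/8.6436 = 0.403.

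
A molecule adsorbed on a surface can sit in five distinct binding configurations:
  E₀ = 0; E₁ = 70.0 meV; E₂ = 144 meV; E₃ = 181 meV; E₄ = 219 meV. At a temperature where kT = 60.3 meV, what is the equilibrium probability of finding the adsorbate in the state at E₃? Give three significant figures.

Eᵢ/kT = 0, 1.1609, 2.3881, 3.0017, 3.6318.
Z = Σ e^(−Eᵢ/kT) = e^(−0) + e^(−1.1609) + e^(−2.3881) + e^(−3.0017) + e^(−3.6318) = 1.0000 + 0.31320 + 0.091804 + 0.049703 + 0.026468 = 1.4812.
P₃ = e^(−E₃/kT) / Z = 0.049703/1.4812 = 0.0336.

0.0336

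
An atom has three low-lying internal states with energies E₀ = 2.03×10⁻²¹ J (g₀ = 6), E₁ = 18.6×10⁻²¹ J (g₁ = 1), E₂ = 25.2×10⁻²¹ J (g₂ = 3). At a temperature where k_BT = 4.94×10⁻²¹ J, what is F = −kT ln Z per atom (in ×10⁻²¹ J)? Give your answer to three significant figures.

Eᵢ/kT = 0.41093, 3.7652, 5.1012.
Z = Σ gᵢe^(−Eᵢ/kT) = 6·e^(−0.41093) + 1·e^(−3.7652) + 3·e^(−5.1012) = 3.9782 + 0.023163 + 0.018268 = 4.0196.
F = −kT ln Z = −4.94 × ln(4.0196) = −4.94 × 1.3912 = -6.87 ×10⁻²¹ J.

-6.87 ×10⁻²¹ J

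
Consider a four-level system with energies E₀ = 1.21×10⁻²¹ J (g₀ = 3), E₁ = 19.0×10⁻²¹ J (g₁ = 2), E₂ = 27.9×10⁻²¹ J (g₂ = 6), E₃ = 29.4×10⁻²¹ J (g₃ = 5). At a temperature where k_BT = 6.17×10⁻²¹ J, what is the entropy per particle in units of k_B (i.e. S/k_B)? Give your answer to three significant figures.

1.45

Eᵢ/kT = 0.19611, 3.0794, 4.5219, 4.7650.
Z = Σ gᵢe^(−Eᵢ/kT) = 3·e^(−0.19611) + 2·e^(−3.0794) + 6·e^(−4.5219) + 5·e^(−4.7650) = 2.4658 + 0.091974 + 0.065210 + 0.042614 = 2.6656.
⟨E⟩ = Σ EᵢPᵢ = 2.9274 ×10⁻²¹ J.
S/k_B = ln Z + ⟨E⟩/kT = ln(2.6656) + 2.9274/6.17 = 0.98043 + 0.47446 = 1.45.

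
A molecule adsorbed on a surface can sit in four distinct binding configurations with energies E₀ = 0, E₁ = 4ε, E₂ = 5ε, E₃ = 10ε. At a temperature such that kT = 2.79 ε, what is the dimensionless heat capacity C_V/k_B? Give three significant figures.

0.698

Eᵢ/kT = 0, 1.4337, 1.7921, 3.5842.
Z = Σ e^(−Eᵢ/kT) = e^(−0) + e^(−1.4337) + e^(−1.7921) + e^(−3.5842) = 1.0000 + 0.23843 + 0.16661 + 0.027759 = 1.4328.
⟨E⟩ = 1.4408 ε, ⟨E²⟩ = 7.5070 ε².
C_V/k_B = (⟨E²⟩ − ⟨E⟩²)/(kT)² = (7.5070 − 2.0759)/7.7841 = 0.698.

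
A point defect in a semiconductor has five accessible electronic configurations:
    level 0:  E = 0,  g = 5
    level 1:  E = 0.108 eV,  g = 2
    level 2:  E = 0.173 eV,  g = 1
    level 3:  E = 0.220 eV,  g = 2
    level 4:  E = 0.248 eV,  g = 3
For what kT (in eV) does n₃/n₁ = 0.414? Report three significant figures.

0.127 eV

n₃/n₁ = (g₃/g₁) exp[−(E₃−E₁)/kT] = 0.414.
⇒ (E₃−E₁)/kT = ln((2/2)/0.414) = ln(2.4155) = 0.88191.
kT = 0.112 eV / 0.88191 = 0.127 eV.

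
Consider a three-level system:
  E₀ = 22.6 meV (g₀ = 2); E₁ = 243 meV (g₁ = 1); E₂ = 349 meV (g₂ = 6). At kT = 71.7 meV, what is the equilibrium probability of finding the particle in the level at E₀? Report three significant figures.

Eᵢ/kT = 0.31520, 3.3891, 4.8675.
Z = Σ gᵢe^(−Eᵢ/kT) = 2·e^(−0.31520) + 1·e^(−3.3891) + 6·e^(−4.8675) = 1.4593 + 0.033739 + 0.046155 = 1.5392.
P₀ = g₀ e^(−E₀/kT) / Z = 1.4593/1.5392 = 0.948.

0.948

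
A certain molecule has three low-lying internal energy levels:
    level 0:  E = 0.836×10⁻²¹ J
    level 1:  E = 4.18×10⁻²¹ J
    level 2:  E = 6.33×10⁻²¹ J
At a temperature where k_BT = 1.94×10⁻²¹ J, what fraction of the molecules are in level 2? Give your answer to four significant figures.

0.04760

Eᵢ/kT = 0.430928, 2.15464, 3.26289.
Z = Σ e^(−Eᵢ/kT) = e^(−0.430928) + e^(−2.15464) + e^(−3.26289) = 0.649906 + 0.115945 + 0.0382776 = 0.804129.
P₂ = e^(−E₂/kT) / Z = 0.0382776/0.804129 = 0.04760.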